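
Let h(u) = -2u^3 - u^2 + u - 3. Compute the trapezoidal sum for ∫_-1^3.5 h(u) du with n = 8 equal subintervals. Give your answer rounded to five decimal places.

Δu = (3.5 − (-1))/8 = 0.5625.
h(-1) = -3, h(-0.4375) = -7089/2048, h(0.125) = -2.89453125, h(0.6875) = -7035/2048, h(1.25) = -7.21875, h(1.8125) = -33549/2048, h(2.375) = -33.05859375, h(2.9375) = -121623/2048, h(3.5) = -97.5.
T_8 = (Δu/2)·[h(u_0) + 2h(u_1) + ... + 2h(u_{7}) + h(u_8)].
Sum ≈ -99.04834.

-99.04834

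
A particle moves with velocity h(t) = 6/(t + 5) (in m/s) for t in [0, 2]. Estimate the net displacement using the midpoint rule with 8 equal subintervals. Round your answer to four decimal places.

Δt = (2 − 0)/8 = 0.25.
Midpoints: 0.125, 0.375, 0.625, 0.875, 1.125, 1.375, 1.625, 1.875.
h(0.125) = 48/41, h(0.375) = 48/43, h(0.625) = 16/15, h(0.875) = 48/47, h(1.125) = 48/49, h(1.375) = 16/17, h(1.625) = 48/53, h(1.875) = 48/55.
Sum = Δt · [h(0.125) + h(0.375) + h(0.625) + ...].
Sum ≈ 2.0185.

2.0185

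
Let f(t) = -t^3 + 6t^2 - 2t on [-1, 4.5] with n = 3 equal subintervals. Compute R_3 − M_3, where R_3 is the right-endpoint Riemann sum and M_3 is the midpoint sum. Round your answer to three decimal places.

R_3 ≈ 76.38889.
M_3 ≈ 61.57899.
R_3 − M_3 ≈ 14.810.

14.810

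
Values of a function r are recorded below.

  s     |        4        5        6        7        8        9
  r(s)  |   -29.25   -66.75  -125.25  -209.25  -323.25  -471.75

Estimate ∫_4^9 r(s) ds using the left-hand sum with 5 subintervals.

-753.75

Δs = 1.
Sum = 1·[(-29.25) + (-66.75) + (-125.25) + (-209.25) + (-323.25)] = -753.75.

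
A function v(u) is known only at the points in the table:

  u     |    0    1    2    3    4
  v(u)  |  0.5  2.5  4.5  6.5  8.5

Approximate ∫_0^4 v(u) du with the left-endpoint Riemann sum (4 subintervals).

14

Δu = 1.
Sum = 1·[0.5 + 2.5 + 4.5 + 6.5] = 14.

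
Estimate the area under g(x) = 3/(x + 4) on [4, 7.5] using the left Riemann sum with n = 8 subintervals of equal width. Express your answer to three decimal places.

1.114

Δx = (7.5 − 4)/8 = 0.4375.
Left endpoints: 4, 4.4375, 4.875, 5.3125, 5.75, 6.1875, 6.625, 7.0625.
g(4) = 0.375, g(4.4375) = 16/45, g(4.875) = 24/71, g(5.3125) = 48/149, g(5.75) = 4/13, g(6.1875) = 48/163, g(6.625) = 24/85, g(7.0625) = 16/59.
Sum = Δx · [g(4) + g(4.4375) + g(4.875) + ...].
Sum ≈ 1.114.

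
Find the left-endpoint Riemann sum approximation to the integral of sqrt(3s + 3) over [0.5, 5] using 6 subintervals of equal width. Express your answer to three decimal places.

14.037

Δs = (5 − 0.5)/6 = 0.75.
Left endpoints: 0.5, 1.25, 2, 2.75, 3.5, 4.25.
f(0.5) ≈ 2.121, f(1.25) ≈ 2.598, f(2) ≈ 3.000, f(2.75) ≈ 3.354, f(3.5) ≈ 3.674, f(4.25) ≈ 3.969.
Sum = Δs · [f(0.5) + f(1.25) + f(2) + ...].
Sum ≈ 14.037.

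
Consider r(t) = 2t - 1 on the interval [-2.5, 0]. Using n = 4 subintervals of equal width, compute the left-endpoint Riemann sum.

-10.3125

Δt = (0 − (-2.5))/4 = 0.625.
Left endpoints: -2.5, -1.875, -1.25, -0.625.
r(-2.5) = -6, r(-1.875) = -4.75, r(-1.25) = -3.5, r(-0.625) = -2.25.
Sum = Δt · [r(-2.5) + r(-1.875) + r(-1.25) + r(-0.625)].
Sum = -10.3125.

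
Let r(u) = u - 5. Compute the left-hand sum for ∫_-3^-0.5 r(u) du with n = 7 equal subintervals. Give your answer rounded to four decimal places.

-17.3214

Δu = (-0.5 − (-3))/7 = 5/14.
Left endpoints: -3, -37/14, -16/7, -27/14, -11/7, -17/14, -6/7.
r(-3) = -8, r(-37/14) = -107/14, r(-16/7) = -51/7, r(-27/14) = -97/14, r(-11/7) = -46/7, r(-17/14) = -87/14, r(-6/7) = -41/7.
Sum = Δu · [r(-3) + r(-37/14) + r(-16/7) + ...].
Sum ≈ -17.3214.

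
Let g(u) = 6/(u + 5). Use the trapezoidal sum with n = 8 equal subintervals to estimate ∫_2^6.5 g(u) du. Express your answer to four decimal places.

2.9807

Δu = (6.5 − 2)/8 = 0.5625.
g(2) = 6/7, g(2.5625) = 96/121, g(3.125) = 48/65, g(3.6875) = 96/139, g(4.25) = 24/37, g(4.8125) = 96/157, g(5.375) = 48/83, g(5.9375) = 96/175, g(6.5) = 12/23.
T_8 = (Δu/2)·[g(u_0) + 2g(u_1) + ... + 2g(u_{7}) + g(u_8)].
Sum ≈ 2.9807.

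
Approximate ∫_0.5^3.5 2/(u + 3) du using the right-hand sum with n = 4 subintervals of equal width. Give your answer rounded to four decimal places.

Δu = (3.5 − 0.5)/4 = 0.75.
Right endpoints: 1.25, 2, 2.75, 3.5.
f(1.25) = 8/17, f(2) = 0.4, f(2.75) = 8/23, f(3.5) = 4/13.
Sum = Δu · [f(1.25) + f(2) + f(2.75) + f(3.5)].
Sum ≈ 1.1446.

1.1446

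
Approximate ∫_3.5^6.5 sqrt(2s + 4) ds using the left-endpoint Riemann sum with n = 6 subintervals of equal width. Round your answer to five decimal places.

Δs = (6.5 − 3.5)/6 = 0.5.
Left endpoints: 3.5, 4, 4.5, 5, 5.5, 6.
f(3.5) ≈ 3.31662, f(4) ≈ 3.46410, f(4.5) ≈ 3.60555, f(5) ≈ 3.74166, f(5.5) ≈ 3.87298, f(6) ≈ 4.00000.
Sum = Δs · [f(3.5) + f(4) + f(4.5) + ...].
Sum ≈ 11.00046.

11.00046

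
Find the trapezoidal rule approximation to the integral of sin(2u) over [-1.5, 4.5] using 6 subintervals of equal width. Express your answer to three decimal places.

-0.025

Δu = (4.5 − (-1.5))/6 = 1.
f(-1.5) ≈ -0.141, f(-0.5) ≈ -0.841, f(0.5) ≈ 0.841, f(1.5) ≈ 0.141, f(2.5) ≈ -0.959, f(3.5) ≈ 0.657, f(4.5) ≈ 0.412.
T_6 = (Δu/2)·[f(u_0) + 2f(u_1) + ... + 2f(u_{5}) + f(u_6)].
Sum ≈ -0.025.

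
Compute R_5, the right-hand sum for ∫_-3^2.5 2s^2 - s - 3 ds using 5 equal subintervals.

Δs = (2.5 − (-3))/5 = 1.1.
Right endpoints: -1.9, -0.8, 0.3, 1.4, 2.5.
f(-1.9) = 6.12, f(-0.8) = -0.92, f(0.3) = -3.12, f(1.4) = -0.48, f(2.5) = 7.
Sum = Δs · [f(-1.9) + f(-0.8) + f(0.3) + f(1.4) + f(2.5)].
Sum = 9.46.

9.46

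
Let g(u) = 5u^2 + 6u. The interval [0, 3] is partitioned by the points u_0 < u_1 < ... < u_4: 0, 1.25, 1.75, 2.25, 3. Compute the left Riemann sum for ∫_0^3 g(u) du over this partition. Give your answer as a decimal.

Subinterval widths: 1.25, 0.5, 0.5, 0.75.
Left endpoints: 0, 1.25, 1.75, 2.25.
g(0) = 0, g(1.25) = 15.3125, g(1.75) = 25.8125, g(2.25) = 38.8125.
Sum = Σ Δu_i · g(u_i).
Sum = 49.671875.

49.671875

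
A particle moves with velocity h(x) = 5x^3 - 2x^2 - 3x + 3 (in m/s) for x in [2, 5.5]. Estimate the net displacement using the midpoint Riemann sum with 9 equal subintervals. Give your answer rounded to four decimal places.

Δx = (5.5 − 2)/9 = 7/18.
Midpoints: 79/36, 31/12, 107/36, 121/36, 3.75, 149/36, 163/36, 59/12, 191/36.
h(79/36) = 1848659/46656, h(31/12) = 117683/1728, h(107/36) = 5024839/46656, h(121/36) = 7473173/46656, h(3.75) = 227.296875, h(149/36) = 14501929/46656, h(163/36) = 19246991/46656, h(59/12) = 923047/1728, h(191/36) = 31610083/46656.
Sum = Δx · [h(79/36) + h(31/12) + h(107/36) + ...].
Sum ≈ 986.9768.

986.9768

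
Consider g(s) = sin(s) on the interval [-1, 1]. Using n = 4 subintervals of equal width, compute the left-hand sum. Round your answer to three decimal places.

-0.421

Δs = (1 − (-1))/4 = 0.5.
Left endpoints: -1, -0.5, 0, 0.5.
g(-1) ≈ -0.841, g(-0.5) ≈ -0.479, g(0) ≈ 0.000, g(0.5) ≈ 0.479.
Sum = Δs · [g(-1) + g(-0.5) + g(0) + g(0.5)].
Sum ≈ -0.421.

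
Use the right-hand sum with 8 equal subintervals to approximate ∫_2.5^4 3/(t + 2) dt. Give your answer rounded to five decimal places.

0.84761

Δt = (4 − 2.5)/8 = 0.1875.
Right endpoints: 2.6875, 2.875, 3.0625, 3.25, 3.4375, 3.625, 3.8125, 4.
f(2.6875) = 0.64, f(2.875) = 8/13, f(3.0625) = 16/27, f(3.25) = 4/7, f(3.4375) = 16/29, f(3.625) = 8/15, f(3.8125) = 16/31, f(4) = 0.5.
Sum = Δt · [f(2.6875) + f(2.875) + f(3.0625) + ...].
Sum ≈ 0.84761.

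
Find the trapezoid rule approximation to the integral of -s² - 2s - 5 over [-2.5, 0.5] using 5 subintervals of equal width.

Δs = (0.5 − (-2.5))/5 = 0.6.
f(-2.5) = -6.25, f(-1.9) = -4.81, f(-1.3) = -4.09, f(-0.7) = -4.09, f(-0.1) = -4.81, f(0.5) = -6.25.
T_5 = (Δs/2)·[f(s_0) + 2f(s_1) + ... + 2f(s_{4}) + f(s_5)].
Sum = -14.43.

-14.43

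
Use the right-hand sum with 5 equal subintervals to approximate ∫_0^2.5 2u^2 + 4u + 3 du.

Δu = (2.5 − 0)/5 = 0.5.
Right endpoints: 0.5, 1, 1.5, 2, 2.5.
f(0.5) = 5.5, f(1) = 9, f(1.5) = 13.5, f(2) = 19, f(2.5) = 25.5.
Sum = Δu · [f(0.5) + f(1) + f(1.5) + f(2) + f(2.5)].
Sum = 36.25.

36.25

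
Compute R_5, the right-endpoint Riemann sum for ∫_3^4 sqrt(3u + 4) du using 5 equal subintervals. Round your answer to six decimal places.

3.845493

Δu = (4 − 3)/5 = 0.2.
Right endpoints: 3.2, 3.4, 3.6, 3.8, 4.
f(3.2) ≈ 3.687818, f(3.4) ≈ 3.768289, f(3.6) ≈ 3.847077, f(3.8) ≈ 3.924283, f(4) ≈ 4.000000.
Sum = Δu · [f(3.2) + f(3.4) + f(3.6) + f(3.8) + f(4)].
Sum ≈ 3.845493.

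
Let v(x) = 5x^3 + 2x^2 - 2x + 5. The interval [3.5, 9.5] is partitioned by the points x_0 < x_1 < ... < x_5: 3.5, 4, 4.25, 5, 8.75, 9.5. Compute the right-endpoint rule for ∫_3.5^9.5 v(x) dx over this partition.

17209.5234375

Subinterval widths: 0.5, 0.25, 0.75, 3.75, 0.75.
Right endpoints: 4, 4.25, 5, 8.75, 9.5.
v(4) = 349, v(4.25) = 416.453125, v(5) = 670, v(8.75) = 3490.234375, v(9.5) = 4453.375.
Sum = Σ Δx_i · v(x_i).
Sum = 17209.5234375.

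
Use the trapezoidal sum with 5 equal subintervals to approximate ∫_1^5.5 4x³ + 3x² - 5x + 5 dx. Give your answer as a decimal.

1054.3275

Δx = (5.5 − 1)/5 = 0.9.
f(1) = 7, f(1.9) = 33.766, f(2.8) = 102.328, f(3.7) = 230.182, f(4.6) = 434.824, f(5.5) = 733.75.
T_5 = (Δx/2)·[f(x_0) + 2f(x_1) + ... + 2f(x_{4}) + f(x_5)].
Sum = 1054.3275.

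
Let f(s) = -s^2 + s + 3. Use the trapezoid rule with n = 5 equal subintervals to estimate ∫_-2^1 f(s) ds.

4.32

Δs = (1 − (-2))/5 = 0.6.
f(-2) = -3, f(-1.4) = -0.36, f(-0.8) = 1.56, f(-0.2) = 2.76, f(0.4) = 3.24, f(1) = 3.
T_5 = (Δs/2)·[f(s_0) + 2f(s_1) + ... + 2f(s_{4}) + f(s_5)].
Sum = 4.32.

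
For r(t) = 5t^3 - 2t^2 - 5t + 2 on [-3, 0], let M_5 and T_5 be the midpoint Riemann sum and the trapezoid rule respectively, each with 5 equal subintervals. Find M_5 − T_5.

6.615

M_5 = -88.545.
T_5 = -95.16.
M_5 − T_5 = 6.615.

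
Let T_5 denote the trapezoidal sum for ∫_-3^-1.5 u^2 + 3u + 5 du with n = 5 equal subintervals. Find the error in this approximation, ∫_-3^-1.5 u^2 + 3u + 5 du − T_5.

Exact integral: ∫_-3^-1.5 f(u) du = 5.25.
T_5 = 5.2725.
Error = 5.25 − 5.2725 = -0.0225.

-0.0225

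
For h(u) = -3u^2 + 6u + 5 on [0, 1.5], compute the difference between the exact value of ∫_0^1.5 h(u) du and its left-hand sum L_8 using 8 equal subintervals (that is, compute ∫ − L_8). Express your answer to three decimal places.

0.237

Exact integral: ∫_0^1.5 h(u) du = 10.875.
L_8 ≈ 10.63770.
Error ≈ 10.875 − 10.63770 ≈ 0.237.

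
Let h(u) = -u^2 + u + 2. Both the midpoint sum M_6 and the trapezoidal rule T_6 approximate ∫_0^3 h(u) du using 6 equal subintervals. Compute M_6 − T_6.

M_6 = 1.5625.
T_6 = 1.375.
M_6 − T_6 = 0.1875.

0.1875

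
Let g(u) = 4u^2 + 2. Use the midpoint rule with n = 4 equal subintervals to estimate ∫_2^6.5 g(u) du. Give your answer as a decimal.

362.6015625

Δu = (6.5 − 2)/4 = 1.125.
Midpoints: 2.5625, 3.6875, 4.8125, 5.9375.
g(2.5625) = 28.265625, g(3.6875) = 56.390625, g(4.8125) = 94.640625, g(5.9375) = 143.015625.
Sum = Δu · [g(2.5625) + g(3.6875) + g(4.8125) + g(5.9375)].
Sum = 362.6015625.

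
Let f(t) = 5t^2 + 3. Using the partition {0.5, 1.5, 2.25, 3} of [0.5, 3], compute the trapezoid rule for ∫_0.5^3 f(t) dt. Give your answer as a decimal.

Subinterval widths: 1, 0.75, 0.75.
f(0.5) = 4.25, f(1.5) = 14.25, f(2.25) = 28.3125, f(3) = 48.
On each subinterval the trapezoid contributes (Δt_i/2)·[f(t_{i-1}) + f(t_i)].
Sum = 53.828125.

53.828125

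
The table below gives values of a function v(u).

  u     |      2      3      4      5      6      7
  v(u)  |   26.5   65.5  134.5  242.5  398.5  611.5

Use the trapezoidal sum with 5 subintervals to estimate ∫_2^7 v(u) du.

1160

Δu = 1.
T_5 = (1/2)·[26.5 + 2·65.5 + 2·134.5 + 2·242.5 + 2·398.5 + 611.5] = 1160.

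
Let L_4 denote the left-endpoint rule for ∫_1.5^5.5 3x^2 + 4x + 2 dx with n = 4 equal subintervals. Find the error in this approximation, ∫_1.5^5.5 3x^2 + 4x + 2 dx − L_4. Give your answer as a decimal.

Exact integral: ∫_1.5^5.5 f(x) dx = 227.
L_4 = 179.
Error = 227 − 179 = 48.

48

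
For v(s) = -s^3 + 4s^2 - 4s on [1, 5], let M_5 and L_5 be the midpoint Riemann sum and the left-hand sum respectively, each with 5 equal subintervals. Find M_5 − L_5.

M_5 = -37.6.
L_5 = -23.2.
M_5 − L_5 = -14.4.

-14.4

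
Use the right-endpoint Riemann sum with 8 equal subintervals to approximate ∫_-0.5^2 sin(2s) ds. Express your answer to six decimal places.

0.590642

Δs = (2 − (-0.5))/8 = 0.3125.
Right endpoints: -0.1875, 0.125, 0.4375, 0.75, 1.0625, 1.375, 1.6875, 2.
f(-0.1875) ≈ -0.366273, f(0.125) ≈ 0.247404, f(0.4375) ≈ 0.767544, f(0.75) ≈ 0.997495, f(1.0625) ≈ 0.850320, f(1.375) ≈ 0.381661, f(1.6875) ≈ -0.231294, f(2) ≈ -0.756802.
Sum = Δs · [f(-0.1875) + f(0.125) + f(0.4375) + ...].
Sum ≈ 0.590642.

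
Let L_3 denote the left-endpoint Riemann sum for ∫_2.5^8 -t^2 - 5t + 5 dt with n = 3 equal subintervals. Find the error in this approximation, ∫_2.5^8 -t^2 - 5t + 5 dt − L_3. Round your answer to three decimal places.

-75.065

Exact integral: ∫_2.5^8 f(t) dt ≈ -282.33333.
L_3 ≈ -207.26852.
Error ≈ -282.33333 − (-207.26852) ≈ -75.065.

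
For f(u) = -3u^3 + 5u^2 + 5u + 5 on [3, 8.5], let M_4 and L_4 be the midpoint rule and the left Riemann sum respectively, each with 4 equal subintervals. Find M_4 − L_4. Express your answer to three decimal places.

-853.085

M_4 ≈ -2649.61963.
L_4 ≈ -1796.53418.
M_4 − L_4 ≈ -853.085.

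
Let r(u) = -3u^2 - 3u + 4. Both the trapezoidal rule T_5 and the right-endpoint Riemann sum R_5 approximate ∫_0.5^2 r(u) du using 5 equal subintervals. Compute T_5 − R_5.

2.3625

T_5 = -7.5675.
R_5 = -9.93.
T_5 − R_5 = 2.3625.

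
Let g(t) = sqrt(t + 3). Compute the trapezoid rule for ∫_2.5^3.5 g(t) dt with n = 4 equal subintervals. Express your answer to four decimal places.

2.4487

Δt = (3.5 − 2.5)/4 = 0.25.
g(2.5) ≈ 2.3452, g(2.75) ≈ 2.3979, g(3) ≈ 2.4495, g(3.25) ≈ 2.5000, g(3.5) ≈ 2.5495.
T_4 = (Δt/2)·[g(t_0) + 2g(t_1) + 2g(t_2) + 2g(t_3) + g(t_4)].
Sum ≈ 2.4487.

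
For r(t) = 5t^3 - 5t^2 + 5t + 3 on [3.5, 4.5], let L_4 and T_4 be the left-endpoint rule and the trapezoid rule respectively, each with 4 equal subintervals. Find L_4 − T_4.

-25.78125

L_4 = 242.375.
T_4 = 268.15625.
L_4 − T_4 = -25.78125.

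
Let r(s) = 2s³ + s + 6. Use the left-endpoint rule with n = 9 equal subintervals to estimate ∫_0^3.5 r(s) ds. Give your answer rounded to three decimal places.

Δs = (3.5 − 0)/9 = 7/18.
Left endpoints: 0, 7/18, 7/9, 7/6, 14/9, 35/18, 7/3, 49/18, 28/9.
r(0) = 6, r(7/18) = 18973/2916, r(7/9) = 5627/729, r(7/6) = 1117/108, r(14/9) = 10996/729, r(35/18) = 66041/2916, r(7/3) = 911/27, r(49/18) = 143083/2916, r(28/9) = 50546/729.
Sum = Δs · [r(0) + r(7/18) + r(7/9) + ...].
Sum ≈ 85.728.

85.728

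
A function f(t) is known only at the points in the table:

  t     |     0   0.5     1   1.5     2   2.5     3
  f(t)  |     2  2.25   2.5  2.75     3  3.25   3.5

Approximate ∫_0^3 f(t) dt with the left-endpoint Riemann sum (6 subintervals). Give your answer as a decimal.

7.875

Δt = 0.5.
Sum = 0.5·[2 + 2.25 + 2.5 + 2.75 + 3 + 3.25] = 7.875.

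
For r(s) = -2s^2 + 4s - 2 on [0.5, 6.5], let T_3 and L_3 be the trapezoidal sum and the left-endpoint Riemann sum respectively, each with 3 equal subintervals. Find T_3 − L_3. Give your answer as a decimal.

-60

T_3 = -119.
L_3 = -59.
T_3 − L_3 = -60.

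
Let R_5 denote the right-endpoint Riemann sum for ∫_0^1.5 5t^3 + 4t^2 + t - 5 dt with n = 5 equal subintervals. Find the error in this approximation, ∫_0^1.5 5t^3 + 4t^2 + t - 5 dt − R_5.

Exact integral: ∫_0^1.5 f(t) dt = 4.453125.
R_5 = 8.9025.
Error = 4.453125 − 8.9025 = -4.449375.

-4.449375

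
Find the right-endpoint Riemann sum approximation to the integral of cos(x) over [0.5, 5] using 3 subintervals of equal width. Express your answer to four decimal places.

-1.6034

Δx = (5 − 0.5)/3 = 1.5.
Right endpoints: 2, 3.5, 5.
f(2) ≈ -0.4161, f(3.5) ≈ -0.9365, f(5) ≈ 0.2837.
Sum = Δx · [f(2) + f(3.5) + f(5)].
Sum ≈ -1.6034.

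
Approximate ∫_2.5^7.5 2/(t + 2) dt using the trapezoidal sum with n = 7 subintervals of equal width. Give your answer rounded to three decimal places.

1.498

Δt = (7.5 − 2.5)/7 = 5/7.
f(2.5) = 4/9, f(45/14) = 28/73, f(55/14) = 28/83, f(65/14) = 28/93, f(75/14) = 28/103, f(85/14) = 28/113, f(95/14) = 28/123, f(7.5) = 4/19.
T_7 = (Δt/2)·[f(t_0) + 2f(t_1) + ... + 2f(t_{6}) + f(t_7)].
Sum ≈ 1.498.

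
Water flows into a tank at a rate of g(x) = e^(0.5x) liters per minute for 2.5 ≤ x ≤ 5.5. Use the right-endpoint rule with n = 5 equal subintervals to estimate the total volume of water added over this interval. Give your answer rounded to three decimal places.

Δx = (5.5 − 2.5)/5 = 0.6.
Right endpoints: 3.1, 3.7, 4.3, 4.9, 5.5.
g(3.1) ≈ 4.711, g(3.7) ≈ 6.360, g(4.3) ≈ 8.585, g(4.9) ≈ 11.588, g(5.5) ≈ 15.643.
Sum = Δx · [g(3.1) + g(3.7) + g(4.3) + g(4.9) + g(5.5)].
Sum ≈ 28.132.

28.132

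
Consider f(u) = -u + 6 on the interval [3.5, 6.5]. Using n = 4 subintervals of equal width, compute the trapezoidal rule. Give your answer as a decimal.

Δu = (6.5 − 3.5)/4 = 0.75.
f(3.5) = 2.5, f(4.25) = 1.75, f(5) = 1, f(5.75) = 0.25, f(6.5) = -0.5.
T_4 = (Δu/2)·[f(u_0) + 2f(u_1) + 2f(u_2) + 2f(u_3) + f(u_4)].
Sum = 3.

3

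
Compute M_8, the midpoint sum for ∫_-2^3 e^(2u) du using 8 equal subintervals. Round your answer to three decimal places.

Δu = (3 − (-2))/8 = 0.625.
Midpoints: -1.6875, -1.0625, -0.4375, 0.1875, 0.8125, 1.4375, 2.0625, 2.6875.
f(-1.6875) ≈ 0.034, f(-1.0625) ≈ 0.119, f(-0.4375) ≈ 0.417, f(0.1875) ≈ 1.455, f(0.8125) ≈ 5.078, f(1.4375) ≈ 17.725, f(2.0625) ≈ 61.868, f(2.6875) ≈ 215.940.
Sum = Δu · [f(-1.6875) + f(-1.0625) + f(-0.4375) + ...].
Sum ≈ 189.148.

189.148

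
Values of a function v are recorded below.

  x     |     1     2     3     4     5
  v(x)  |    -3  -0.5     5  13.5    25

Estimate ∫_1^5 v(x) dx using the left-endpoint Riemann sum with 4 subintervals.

15

Δx = 1.
Sum = 1·[(-3) + (-0.5) + 5 + 13.5] = 15.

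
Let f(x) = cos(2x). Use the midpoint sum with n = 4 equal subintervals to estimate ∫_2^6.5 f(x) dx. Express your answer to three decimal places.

0.734

Δx = (6.5 − 2)/4 = 1.125.
Midpoints: 2.5625, 3.6875, 4.8125, 5.9375.
f(2.5625) ≈ 0.401, f(3.6875) ≈ 0.461, f(4.8125) ≈ -0.980, f(5.9375) ≈ 0.770.
Sum = Δx · [f(2.5625) + f(3.6875) + f(4.8125) + f(5.9375)].
Sum ≈ 0.734.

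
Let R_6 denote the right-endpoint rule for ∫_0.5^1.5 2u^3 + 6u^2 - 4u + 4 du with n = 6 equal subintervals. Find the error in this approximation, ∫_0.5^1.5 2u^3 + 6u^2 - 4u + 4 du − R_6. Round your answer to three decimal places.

-1.264

Exact integral: ∫_0.5^1.5 f(u) du = 9.
R_6 ≈ 10.26389.
Error ≈ 9 − 10.26389 ≈ -1.264.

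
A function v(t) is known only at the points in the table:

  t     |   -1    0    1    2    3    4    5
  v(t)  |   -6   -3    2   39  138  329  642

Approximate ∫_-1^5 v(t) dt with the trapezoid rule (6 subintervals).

Δt = 1.
T_6 = (1/2)·[(-6) + 2·(-3) + 2·2 + 2·39 + 2·138 + 2·329 + 642] = 823.

823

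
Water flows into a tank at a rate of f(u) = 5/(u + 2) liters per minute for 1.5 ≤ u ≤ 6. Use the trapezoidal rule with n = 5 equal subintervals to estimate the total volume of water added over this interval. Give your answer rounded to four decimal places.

Δu = (6 − 1.5)/5 = 0.9.
f(1.5) = 10/7, f(2.4) = 25/22, f(3.3) = 50/53, f(4.2) = 25/31, f(5.1) = 50/71, f(6) = 0.625.
T_5 = (Δu/2)·[f(u_0) + 2f(u_1) + ... + 2f(u_{4}) + f(u_5)].
Sum ≈ 4.1555.

4.1555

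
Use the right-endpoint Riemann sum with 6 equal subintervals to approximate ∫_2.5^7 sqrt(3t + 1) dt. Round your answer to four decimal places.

18.0804

Δt = (7 − 2.5)/6 = 0.75.
Right endpoints: 3.25, 4, 4.75, 5.5, 6.25, 7.
f(3.25) ≈ 3.2787, f(4) ≈ 3.6056, f(4.75) ≈ 3.9051, f(5.5) ≈ 4.1833, f(6.25) ≈ 4.4441, f(7) ≈ 4.6904.
Sum = Δt · [f(3.25) + f(4) + f(4.75) + ...].
Sum ≈ 18.0804.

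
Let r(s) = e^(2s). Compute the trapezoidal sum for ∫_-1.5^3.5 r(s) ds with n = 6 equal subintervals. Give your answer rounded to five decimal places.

Δs = (3.5 − (-1.5))/6 = 5/6.
r(-1.5) ≈ 0.04979, r(-2/3) ≈ 0.26360, r(1/6) ≈ 1.39561, r(1) ≈ 7.38906, r(11/6) ≈ 39.12128, r(8/3) ≈ 207.12725, r(3.5) ≈ 1096.63316.
T_6 = (Δs/2)·[r(s_0) + 2r(s_1) + ... + 2r(s_{5}) + r(s_6)].
Sum ≈ 669.69856.

669.69856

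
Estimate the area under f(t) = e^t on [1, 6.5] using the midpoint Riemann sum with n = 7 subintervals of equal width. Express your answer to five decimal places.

645.68587

Δt = (6.5 − 1)/7 = 11/14.
Midpoints: 39/28, 61/28, 83/28, 3.75, 127/28, 149/28, 171/28.
f(39/28) ≈ 4.02634, f(61/28) ≈ 8.83368, f(83/28) ≈ 19.38085, f(3.75) ≈ 42.52108, f(127/28) ≈ 93.29013, f(149/28) ≈ 204.67607, f(171/28) ≈ 449.05387.
Sum = Δt · [f(39/28) + f(61/28) + f(83/28) + ...].
Sum ≈ 645.68587.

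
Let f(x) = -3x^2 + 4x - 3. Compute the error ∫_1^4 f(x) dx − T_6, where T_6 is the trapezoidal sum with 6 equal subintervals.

Exact integral: ∫_1^4 f(x) dx = -42.
T_6 = -42.375.
Error = -42 − (-42.375) = 0.375.

0.375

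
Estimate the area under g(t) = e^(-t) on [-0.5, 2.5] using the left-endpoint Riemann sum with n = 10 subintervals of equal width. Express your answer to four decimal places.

1.8134

Δt = (2.5 − (-0.5))/10 = 0.3.
Left endpoints: -0.5, -0.2, 0.1, 0.4, 0.7, 1, 1.3, 1.6, 1.9, 2.2.
g(-0.5) ≈ 1.6487, g(-0.2) ≈ 1.2214, g(0.1) ≈ 0.9048, g(0.4) ≈ 0.6703, g(0.7) ≈ 0.4966, g(1) ≈ 0.3679, g(1.3) ≈ 0.2725, g(1.6) ≈ 0.2019, g(1.9) ≈ 0.1496, g(2.2) ≈ 0.1108.
Sum = Δt · [g(-0.5) + g(-0.2) + g(0.1) + ...].
Sum ≈ 1.8134.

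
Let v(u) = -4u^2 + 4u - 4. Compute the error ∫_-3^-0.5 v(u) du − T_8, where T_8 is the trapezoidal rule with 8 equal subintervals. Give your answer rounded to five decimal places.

Exact integral: ∫_-3^-0.5 v(u) du ≈ -63.3333333.
T_8 = -63.49609375.
Error ≈ -63.3333333 − (-63.49609375) ≈ 0.16276.

0.16276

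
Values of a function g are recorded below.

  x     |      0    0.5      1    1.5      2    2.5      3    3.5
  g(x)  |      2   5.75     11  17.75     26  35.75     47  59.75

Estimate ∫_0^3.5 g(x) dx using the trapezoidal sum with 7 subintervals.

87.0625

Δx = 0.5.
T_7 = (0.5/2)·[2 + 2·5.75 + 2·11 + 2·17.75 + 2·26 + 2·35.75 + 2·47 + 59.75] = 87.0625.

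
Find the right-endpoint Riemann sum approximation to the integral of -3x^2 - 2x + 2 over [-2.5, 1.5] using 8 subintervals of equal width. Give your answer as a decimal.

Δx = (1.5 − (-2.5))/8 = 0.5.
Right endpoints: -2, -1.5, -1, -0.5, 0, 0.5, 1, 1.5.
f(-2) = -6, f(-1.5) = -1.75, f(-1) = 1, f(-0.5) = 2.25, f(0) = 2, f(0.5) = 0.25, f(1) = -3, f(1.5) = -7.75.
Sum = Δx · [f(-2) + f(-1.5) + f(-1) + ...].
Sum = -6.5.

-6.5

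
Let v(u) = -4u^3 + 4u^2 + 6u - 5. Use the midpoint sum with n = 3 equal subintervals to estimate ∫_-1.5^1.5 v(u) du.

-7

Δu = (1.5 − (-1.5))/3 = 1.
Midpoints: -1, 0, 1.
v(-1) = -3, v(0) = -5, v(1) = 1.
Sum = Δu · [v(-1) + v(0) + v(1)].
Sum = -7.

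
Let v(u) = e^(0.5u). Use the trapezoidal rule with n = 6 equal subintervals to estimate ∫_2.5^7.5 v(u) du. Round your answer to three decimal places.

Δu = (7.5 − 2.5)/6 = 5/6.
v(2.5) ≈ 3.490, v(10/3) ≈ 5.294, v(25/6) ≈ 8.031, v(5) ≈ 12.182, v(35/6) ≈ 18.480, v(20/3) ≈ 28.032, v(7.5) ≈ 42.521.
T_6 = (Δu/2)·[v(u_0) + 2v(u_1) + ... + 2v(u_{5}) + v(u_6)].
Sum ≈ 79.188.

79.188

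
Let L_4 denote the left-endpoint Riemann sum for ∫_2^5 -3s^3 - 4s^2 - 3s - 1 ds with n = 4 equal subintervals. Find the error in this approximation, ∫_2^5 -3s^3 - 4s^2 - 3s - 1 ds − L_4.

Exact integral: ∫_2^5 f(s) ds = -647.25.
L_4 = -490.734375.
Error = -647.25 − (-490.734375) = -156.515625.

-156.515625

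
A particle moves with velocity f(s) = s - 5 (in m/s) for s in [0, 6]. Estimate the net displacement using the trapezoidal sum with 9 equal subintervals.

Δs = (6 − 0)/9 = 2/3.
f(0) = -5, f(2/3) = -13/3, f(4/3) = -11/3, f(2) = -3, f(8/3) = -7/3, f(10/3) = -5/3, f(4) = -1, f(14/3) = -1/3, f(16/3) = 1/3, f(6) = 1.
T_9 = (Δs/2)·[f(s_0) + 2f(s_1) + ... + 2f(s_{8}) + f(s_9)].
Sum = -12.

-12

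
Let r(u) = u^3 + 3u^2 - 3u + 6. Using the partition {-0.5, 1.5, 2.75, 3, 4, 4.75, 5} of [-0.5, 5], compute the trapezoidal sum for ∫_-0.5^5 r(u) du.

289.74609375

Subinterval widths: 2, 1.25, 0.25, 1, 0.75, 0.25.
r(-0.5) = 8.125, r(1.5) = 11.625, r(2.75) = 41.234375, r(3) = 51, r(4) = 106, r(4.75) = 166.609375, r(5) = 191.
On each subinterval the trapezoid contributes (Δu_i/2)·[r(u_{i-1}) + r(u_i)].
Sum = 289.74609375.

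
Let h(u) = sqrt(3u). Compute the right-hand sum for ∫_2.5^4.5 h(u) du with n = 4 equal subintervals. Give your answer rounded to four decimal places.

Δu = (4.5 − 2.5)/4 = 0.5.
Right endpoints: 3, 3.5, 4, 4.5.
h(3) ≈ 3.0000, h(3.5) ≈ 3.2404, h(4) ≈ 3.4641, h(4.5) ≈ 3.6742.
Sum = Δu · [h(3) + h(3.5) + h(4) + h(4.5)].
Sum ≈ 6.6894.

6.6894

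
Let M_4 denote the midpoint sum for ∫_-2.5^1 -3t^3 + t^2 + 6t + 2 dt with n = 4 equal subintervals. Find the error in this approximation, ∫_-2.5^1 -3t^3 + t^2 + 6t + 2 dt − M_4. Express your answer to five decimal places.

1.73063

Exact integral: ∫_-2.5^1 f(t) dt ≈ 25.3385417.
M_4 ≈ 23.6079102.
Error ≈ 25.3385417 − 23.6079102 ≈ 1.73063.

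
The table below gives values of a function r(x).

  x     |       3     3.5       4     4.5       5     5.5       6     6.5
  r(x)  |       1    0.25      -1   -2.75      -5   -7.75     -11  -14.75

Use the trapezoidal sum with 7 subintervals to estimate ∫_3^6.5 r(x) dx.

-17.0625

Δx = 0.5.
T_7 = (0.5/2)·[1 + 2·0.25 + 2·(-1) + 2·(-2.75) + 2·(-5) + 2·(-7.75) + 2·(-11) + (-14.75)] = -17.0625.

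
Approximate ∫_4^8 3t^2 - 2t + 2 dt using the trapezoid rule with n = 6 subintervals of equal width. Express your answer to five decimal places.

Δt = (8 − 4)/6 = 2/3.
f(4) = 42, f(14/3) = 58, f(16/3) = 230/3, f(6) = 98, f(20/3) = 122, f(22/3) = 446/3, f(8) = 178.
T_6 = (Δt/2)·[f(t_0) + 2f(t_1) + ... + 2f(t_{5}) + f(t_6)].
Sum ≈ 408.88889.

408.88889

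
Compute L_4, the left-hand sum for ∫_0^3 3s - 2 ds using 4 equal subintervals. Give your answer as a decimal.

Δs = (3 − 0)/4 = 0.75.
Left endpoints: 0, 0.75, 1.5, 2.25.
f(0) = -2, f(0.75) = 0.25, f(1.5) = 2.5, f(2.25) = 4.75.
Sum = Δs · [f(0) + f(0.75) + f(1.5) + f(2.25)].
Sum = 4.125.

4.125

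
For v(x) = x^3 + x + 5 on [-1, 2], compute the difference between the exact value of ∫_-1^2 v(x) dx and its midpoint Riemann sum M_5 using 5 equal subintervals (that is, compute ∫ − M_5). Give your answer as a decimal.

0.135

Exact integral: ∫_-1^2 v(x) dx = 20.25.
M_5 = 20.115.
Error = 20.25 − 20.115 = 0.135.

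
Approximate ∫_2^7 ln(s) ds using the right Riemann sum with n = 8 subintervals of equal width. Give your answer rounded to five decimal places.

Δs = (7 − 2)/8 = 0.625.
Right endpoints: 2.625, 3.25, 3.875, 4.5, 5.125, 5.75, 6.375, 7.
f(2.625) ≈ 0.96508, f(3.25) ≈ 1.17865, f(3.875) ≈ 1.35455, f(4.5) ≈ 1.50408, f(5.125) ≈ 1.63413, f(5.75) ≈ 1.74920, f(6.375) ≈ 1.85238, f(7) ≈ 1.94591.
Sum = Δs · [f(2.625) + f(3.25) + f(3.875) + ...].
Sum ≈ 7.61499.

7.61499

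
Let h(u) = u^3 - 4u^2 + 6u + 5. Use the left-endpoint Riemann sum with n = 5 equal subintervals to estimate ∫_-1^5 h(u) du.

53.28

Δu = (5 − (-1))/5 = 1.2.
Left endpoints: -1, 0.2, 1.4, 2.6, 3.8.
h(-1) = -6, h(0.2) = 6.048, h(1.4) = 8.304, h(2.6) = 11.136, h(3.8) = 24.912.
Sum = Δu · [h(-1) + h(0.2) + h(1.4) + h(2.6) + h(3.8)].
Sum = 53.28.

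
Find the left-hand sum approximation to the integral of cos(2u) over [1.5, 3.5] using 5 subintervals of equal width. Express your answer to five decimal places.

-0.10475

Δu = (3.5 − 1.5)/5 = 0.4.
Left endpoints: 1.5, 1.9, 2.3, 2.7, 3.1.
f(1.5) ≈ -0.98999, f(1.9) ≈ -0.79097, f(2.3) ≈ -0.11215, f(2.7) ≈ 0.63469, f(3.1) ≈ 0.99654.
Sum = Δu · [f(1.5) + f(1.9) + f(2.3) + f(2.7) + f(3.1)].
Sum ≈ -0.10475.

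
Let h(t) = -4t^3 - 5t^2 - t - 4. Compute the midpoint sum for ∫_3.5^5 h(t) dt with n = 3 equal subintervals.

-622.4375

Δt = (5 − 3.5)/3 = 0.5.
Midpoints: 3.75, 4.25, 4.75.
h(3.75) = -289, h(4.25) = -405.625, h(4.75) = -550.25.
Sum = Δt · [h(3.75) + h(4.25) + h(4.75)].
Sum = -622.4375.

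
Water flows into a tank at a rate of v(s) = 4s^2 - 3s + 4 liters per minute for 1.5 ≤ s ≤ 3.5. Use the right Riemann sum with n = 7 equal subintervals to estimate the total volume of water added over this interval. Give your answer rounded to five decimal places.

Δs = (3.5 − 1.5)/7 = 2/7.
Right endpoints: 25/14, 29/14, 33/14, 37/14, 41/14, 45/14, 3.5.
v(25/14) = 1117/98, v(29/14) = 1465/98, v(33/14) = 1877/98, v(37/14) = 2353/98, v(41/14) = 2893/98, v(45/14) = 3497/98, v(3.5) = 42.5.
Sum = Δs · [v(25/14) + v(29/14) + v(33/14) + ...].
Sum ≈ 50.63265.

50.63265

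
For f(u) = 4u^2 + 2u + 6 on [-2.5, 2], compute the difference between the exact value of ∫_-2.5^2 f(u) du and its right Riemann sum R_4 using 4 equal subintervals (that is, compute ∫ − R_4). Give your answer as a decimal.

Exact integral: ∫_-2.5^2 f(u) du = 56.25.
R_4 = 60.046875.
Error = 56.25 − 60.046875 = -3.796875.

-3.796875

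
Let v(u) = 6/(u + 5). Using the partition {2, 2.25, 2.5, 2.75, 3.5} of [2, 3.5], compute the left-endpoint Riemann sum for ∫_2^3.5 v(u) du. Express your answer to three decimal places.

Subinterval widths: 0.25, 0.25, 0.25, 0.75.
Left endpoints: 2, 2.25, 2.5, 2.75.
v(2) = 6/7, v(2.25) = 24/29, v(2.5) = 0.8, v(2.75) = 24/31.
Sum = Σ Δu_i · v(u_i).
Sum ≈ 1.202.

1.202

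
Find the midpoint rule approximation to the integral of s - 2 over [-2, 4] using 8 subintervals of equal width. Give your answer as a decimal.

-6

Δs = (4 − (-2))/8 = 0.75.
Midpoints: -1.625, -0.875, -0.125, 0.625, 1.375, 2.125, 2.875, 3.625.
f(-1.625) = -3.625, f(-0.875) = -2.875, f(-0.125) = -2.125, f(0.625) = -1.375, f(1.375) = -0.625, f(2.125) = 0.125, f(2.875) = 0.875, f(3.625) = 1.625.
Sum = Δs · [f(-1.625) + f(-0.875) + f(-0.125) + ...].
Sum = -6.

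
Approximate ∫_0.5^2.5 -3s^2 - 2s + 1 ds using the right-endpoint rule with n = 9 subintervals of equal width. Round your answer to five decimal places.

Δs = (2.5 − 0.5)/9 = 2/9.
Right endpoints: 13/18, 17/18, 7/6, 25/18, 29/18, 11/6, 37/18, 41/18, 2.5.
f(13/18) = -217/108, f(17/18) = -385/108, f(7/6) = -65/12, f(25/18) = -817/108, f(29/18) = -1081/108, f(11/6) = -12.75, f(37/18) = -1705/108, f(41/18) = -2065/108, f(2.5) = -22.75.
Sum = Δs · [f(13/18) + f(17/18) + f(7/6) + ...].
Sum ≈ -21.99383.

-21.99383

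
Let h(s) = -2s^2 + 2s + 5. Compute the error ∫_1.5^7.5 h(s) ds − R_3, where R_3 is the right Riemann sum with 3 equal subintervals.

104

Exact integral: ∫_1.5^7.5 h(s) ds = -195.
R_3 = -299.
Error = -195 − (-299) = 104.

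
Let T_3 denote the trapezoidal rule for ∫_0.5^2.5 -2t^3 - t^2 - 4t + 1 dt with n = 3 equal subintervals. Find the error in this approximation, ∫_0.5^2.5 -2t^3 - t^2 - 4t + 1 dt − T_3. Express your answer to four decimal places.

1.4815

Exact integral: ∫_0.5^2.5 f(t) dt ≈ -34.666667.
T_3 ≈ -36.148148.
Error ≈ -34.666667 − (-36.148148) ≈ 1.4815.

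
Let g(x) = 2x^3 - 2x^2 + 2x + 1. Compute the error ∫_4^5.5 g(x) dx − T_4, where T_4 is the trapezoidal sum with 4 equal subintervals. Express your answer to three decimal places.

-0.932

Exact integral: ∫_4^5.5 g(x) dx = 277.03125.
T_4 ≈ 277.96289.
Error ≈ 277.03125 − 277.96289 ≈ -0.932.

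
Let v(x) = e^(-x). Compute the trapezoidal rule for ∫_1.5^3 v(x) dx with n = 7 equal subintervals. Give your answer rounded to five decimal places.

0.17401

Δx = (3 − 1.5)/7 = 3/14.
v(1.5) ≈ 0.22313, v(12/7) ≈ 0.18009, v(27/14) ≈ 0.14536, v(15/7) ≈ 0.11732, v(33/14) ≈ 0.09469, v(18/7) ≈ 0.07643, v(39/14) ≈ 0.06169, v(3) ≈ 0.04979.
T_7 = (Δx/2)·[v(x_0) + 2v(x_1) + ... + 2v(x_{6}) + v(x_7)].
Sum ≈ 0.17401.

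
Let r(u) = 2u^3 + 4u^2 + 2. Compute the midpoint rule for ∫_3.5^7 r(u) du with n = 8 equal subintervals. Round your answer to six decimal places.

1530.653564

Δu = (7 − 3.5)/8 = 0.4375.
Midpoints: 3.71875, 4.15625, 4.59375, 5.03125, 5.46875, 5.90625, 6.34375, 6.78125.
r(3.71875) = 2624231/16384, r(4.15625) = 3517501/16384, r(4.59375) = 4592267/16384, r(5.03125) = 5864993/16384, r(5.46875) = 7352143/16384, r(5.90625) = 9070181/16384, r(6.34375) = 11035571/16384, r(6.78125) = 13264777/16384.
Sum = Δu · [r(3.71875) + r(4.15625) + r(4.59375) + ...].
Sum ≈ 1530.653564.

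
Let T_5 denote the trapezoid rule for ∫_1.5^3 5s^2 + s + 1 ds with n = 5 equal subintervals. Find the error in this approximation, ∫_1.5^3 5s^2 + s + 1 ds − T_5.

Exact integral: ∫_1.5^3 f(s) ds = 44.25.
T_5 = 44.3625.
Error = 44.25 − 44.3625 = -0.1125.

-0.1125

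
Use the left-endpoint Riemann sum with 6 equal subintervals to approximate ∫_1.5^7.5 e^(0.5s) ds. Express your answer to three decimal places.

62.283

Δs = (7.5 − 1.5)/6 = 1.
Left endpoints: 1.5, 2.5, 3.5, 4.5, 5.5, 6.5.
f(1.5) ≈ 2.117, f(2.5) ≈ 3.490, f(3.5) ≈ 5.755, f(4.5) ≈ 9.488, f(5.5) ≈ 15.643, f(6.5) ≈ 25.790.
Sum = Δs · [f(1.5) + f(2.5) + f(3.5) + ...].
Sum ≈ 62.283.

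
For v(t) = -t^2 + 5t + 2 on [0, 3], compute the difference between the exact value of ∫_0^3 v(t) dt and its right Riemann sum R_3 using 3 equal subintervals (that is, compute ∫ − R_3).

-2.5

Exact integral: ∫_0^3 v(t) dt = 19.5.
R_3 = 22.
Error = 19.5 − 22 = -2.5.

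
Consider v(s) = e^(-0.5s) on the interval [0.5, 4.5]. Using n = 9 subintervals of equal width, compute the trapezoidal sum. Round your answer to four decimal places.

Δs = (4.5 − 0.5)/9 = 4/9.
v(0.5) ≈ 0.7788, v(17/18) ≈ 0.6236, v(25/18) ≈ 0.4994, v(11/6) ≈ 0.3998, v(41/18) ≈ 0.3202, v(49/18) ≈ 0.2564, v(19/6) ≈ 0.2053, v(65/18) ≈ 0.1644, v(73/18) ≈ 0.1316, v(4.5) ≈ 0.1054.
T_9 = (Δs/2)·[v(s_0) + 2v(s_1) + ... + 2v(s_{8}) + v(s_9)].
Sum ≈ 1.3523.

1.3523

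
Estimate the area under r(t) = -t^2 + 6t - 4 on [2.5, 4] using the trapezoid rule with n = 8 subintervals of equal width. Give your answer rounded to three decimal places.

Δt = (4 − 2.5)/8 = 0.1875.
r(2.5) = 4.75, r(2.6875) = 4.90234375, r(2.875) = 4.984375, r(3.0625) = 4.99609375, r(3.25) = 4.9375, r(3.4375) = 4.80859375, r(3.625) = 4.609375, r(3.8125) = 4.33984375, r(4) = 4.
T_8 = (Δt/2)·[r(t_0) + 2r(t_1) + ... + 2r(t_{7}) + r(t_8)].
Sum ≈ 7.116.

7.116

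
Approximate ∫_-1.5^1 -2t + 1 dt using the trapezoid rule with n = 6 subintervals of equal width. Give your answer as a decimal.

Δt = (1 − (-1.5))/6 = 5/12.
f(-1.5) = 4, f(-13/12) = 19/6, f(-2/3) = 7/3, f(-0.25) = 1.5, f(1/6) = 2/3, f(7/12) = -1/6, f(1) = -1.
T_6 = (Δt/2)·[f(t_0) + 2f(t_1) + ... + 2f(t_{5}) + f(t_6)].
Sum = 3.75.

3.75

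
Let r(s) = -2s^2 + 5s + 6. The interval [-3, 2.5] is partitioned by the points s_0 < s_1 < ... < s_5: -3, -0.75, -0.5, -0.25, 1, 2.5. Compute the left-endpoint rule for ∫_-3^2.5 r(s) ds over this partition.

-40.4375

Subinterval widths: 2.25, 0.25, 0.25, 1.25, 1.5.
Left endpoints: -3, -0.75, -0.5, -0.25, 1.
r(-3) = -27, r(-0.75) = 1.125, r(-0.5) = 3, r(-0.25) = 4.625, r(1) = 9.
Sum = Σ Δs_i · r(s_i).
Sum = -40.4375.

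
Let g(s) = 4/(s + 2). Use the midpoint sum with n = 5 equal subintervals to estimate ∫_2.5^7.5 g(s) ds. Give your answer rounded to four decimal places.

Δs = (7.5 − 2.5)/5 = 1.
Midpoints: 3, 4, 5, 6, 7.
g(3) = 0.8, g(4) = 2/3, g(5) = 4/7, g(6) = 0.5, g(7) = 4/9.
Sum = Δs · [g(3) + g(4) + g(5) + g(6) + g(7)].
Sum ≈ 2.9825.

2.9825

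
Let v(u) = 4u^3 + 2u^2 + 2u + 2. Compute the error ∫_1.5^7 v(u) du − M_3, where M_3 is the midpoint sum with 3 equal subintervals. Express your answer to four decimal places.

81.6470

Exact integral: ∫_1.5^7 v(u) du ≈ 2680.104167.
M_3 ≈ 2598.457176.
Error ≈ 2680.104167 − 2598.457176 ≈ 81.6470.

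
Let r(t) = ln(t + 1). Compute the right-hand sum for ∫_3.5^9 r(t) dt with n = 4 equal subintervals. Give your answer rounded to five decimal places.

11.28732

Δt = (9 − 3.5)/4 = 1.375.
Right endpoints: 4.875, 6.25, 7.625, 9.
r(4.875) ≈ 1.77071, r(6.25) ≈ 1.98100, r(7.625) ≈ 2.15466, r(9) ≈ 2.30259.
Sum = Δt · [r(4.875) + r(6.25) + r(7.625) + r(9)].
Sum ≈ 11.28732.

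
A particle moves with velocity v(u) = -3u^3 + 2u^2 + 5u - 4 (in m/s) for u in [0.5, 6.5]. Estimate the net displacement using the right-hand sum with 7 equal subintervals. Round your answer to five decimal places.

Δu = (6.5 − 0.5)/7 = 6/7.
Right endpoints: 19/14, 31/14, 43/14, 55/14, 67/14, 79/14, 6.5.
v(19/14) = -2825/2744, v(31/14) = -43061/2744, v(43/14) = -155585/2744, v(55/14) = -371501/2744, v(67/14) = -721913/2744, v(79/14) = -1237925/2744, v(6.5) = -710.875.
Sum = Δu · [v(19/14) + v(31/14) + v(43/14) + ...].
Sum ≈ -1400.49490.

-1400.49490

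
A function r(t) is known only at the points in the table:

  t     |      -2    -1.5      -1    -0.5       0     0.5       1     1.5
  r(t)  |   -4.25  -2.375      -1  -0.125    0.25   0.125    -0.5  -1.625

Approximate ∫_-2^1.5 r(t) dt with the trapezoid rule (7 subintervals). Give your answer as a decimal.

-3.28125

Δt = 0.5.
T_7 = (0.5/2)·[(-4.25) + 2·(-2.375) + 2·(-1) + 2·(-0.125) + 2·0.25 + 2·0.125 + 2·(-0.5) + (-1.625)] = -3.28125.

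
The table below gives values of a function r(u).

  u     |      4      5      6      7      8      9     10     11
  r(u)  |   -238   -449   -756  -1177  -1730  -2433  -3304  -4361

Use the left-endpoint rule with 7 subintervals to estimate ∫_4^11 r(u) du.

Δu = 1.
Sum = 1·[(-238) + (-449) + (-756) + (-1177) + (-1730) + (-2433) + (-3304)] = -10087.

-10087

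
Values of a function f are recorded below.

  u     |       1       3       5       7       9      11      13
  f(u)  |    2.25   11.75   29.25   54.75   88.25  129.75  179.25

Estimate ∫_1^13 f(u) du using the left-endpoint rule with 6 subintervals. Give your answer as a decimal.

Δu = 2.
Sum = 2·[2.25 + 11.75 + 29.25 + 54.75 + 88.25 + 129.75] = 632.

632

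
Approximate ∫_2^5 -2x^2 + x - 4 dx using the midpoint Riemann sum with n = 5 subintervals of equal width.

Δx = (5 − 2)/5 = 0.6.
Midpoints: 2.3, 2.9, 3.5, 4.1, 4.7.
f(2.3) = -12.28, f(2.9) = -17.92, f(3.5) = -25, f(4.1) = -33.52, f(4.7) = -43.48.
Sum = Δx · [f(2.3) + f(2.9) + f(3.5) + f(4.1) + f(4.7)].
Sum = -79.32.

-79.32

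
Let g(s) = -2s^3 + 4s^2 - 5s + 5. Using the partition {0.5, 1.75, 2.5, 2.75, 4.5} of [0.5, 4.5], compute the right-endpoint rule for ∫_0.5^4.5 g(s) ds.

Subinterval widths: 1.25, 0.75, 0.25, 1.75.
Right endpoints: 1.75, 2.5, 2.75, 4.5.
g(1.75) = -2.21875, g(2.5) = -13.75, g(2.75) = -20.09375, g(4.5) = -118.75.
Sum = Σ Δs_i · g(s_i).
Sum = -225.921875.

-225.921875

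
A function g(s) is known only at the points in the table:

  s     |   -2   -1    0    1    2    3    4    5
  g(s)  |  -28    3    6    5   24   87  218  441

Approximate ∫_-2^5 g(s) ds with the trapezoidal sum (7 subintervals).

Δs = 1.
T_7 = (1/2)·[(-28) + 2·3 + 2·6 + 2·5 + 2·24 + 2·87 + 2·218 + 441] = 549.5.

549.5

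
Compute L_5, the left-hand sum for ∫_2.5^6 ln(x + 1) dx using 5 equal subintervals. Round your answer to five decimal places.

5.48828

Δx = (6 − 2.5)/5 = 0.7.
Left endpoints: 2.5, 3.2, 3.9, 4.6, 5.3.
f(2.5) ≈ 1.25276, f(3.2) ≈ 1.43508, f(3.9) ≈ 1.58924, f(4.6) ≈ 1.72277, f(5.3) ≈ 1.84055.
Sum = Δx · [f(2.5) + f(3.2) + f(3.9) + f(4.6) + f(5.3)].
Sum ≈ 5.48828.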